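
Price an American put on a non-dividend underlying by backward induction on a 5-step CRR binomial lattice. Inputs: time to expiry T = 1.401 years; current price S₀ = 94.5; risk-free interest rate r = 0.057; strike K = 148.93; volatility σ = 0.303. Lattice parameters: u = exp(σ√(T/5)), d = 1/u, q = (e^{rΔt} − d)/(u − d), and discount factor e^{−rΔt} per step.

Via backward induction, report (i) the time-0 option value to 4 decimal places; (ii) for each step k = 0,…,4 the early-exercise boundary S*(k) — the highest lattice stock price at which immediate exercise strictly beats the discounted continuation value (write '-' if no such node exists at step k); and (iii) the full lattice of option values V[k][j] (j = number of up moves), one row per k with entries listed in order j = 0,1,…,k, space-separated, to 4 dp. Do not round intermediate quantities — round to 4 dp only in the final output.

price = 54.4300
boundary = 94.5000 110.9400 94.5000 110.9400 130.2401
tree:
54.4300
68.4338 37.9900
80.3624 54.4300 22.8453
90.5233 68.4338 37.9900 9.0136
99.1785 80.3624 54.4300 18.6899 0.0000
106.5511 90.5233 68.4338 37.9900 0.0000 0.0000

Δt=0.28020  u=1.17397  d=0.85181  q=0.50996  discount=0.98416
step 5 (expiry): payoffs max(K−S,0) = 106.5511 90.5233 68.4338 37.9900 0.0000 0.0000
step 4: (k=4,j=0): S=49.7515, (K−S)⁺=99.1785, hold=96.8188 ⇒ V=99.1785 exercise | (k=4,j=1): S=68.5676, (K−S)⁺=80.3624, hold=78.0027 ⇒ V=80.3624 exercise | (k=4,j=2): S=94.5000, (K−S)⁺=54.4300, hold=52.0703 ⇒ V=54.4300 exercise | (k=4,j=3): S=130.2401, (K−S)⁺=18.6899, hold=18.3215 ⇒ V=18.6899 exercise | (k=4,j=4): S=179.4971, (K−S)⁺=0.0000, hold=0.0000 ⇒ V=0.0000 continue  boundary S*=130.2401
step 3: (k=3,j=0): S=58.4067, (K−S)⁺=90.5233, hold=88.1636 ⇒ V=90.5233 exercise | (k=3,j=1): S=80.4962, (K−S)⁺=68.4338, hold=66.0741 ⇒ V=68.4338 exercise | (k=3,j=2): S=110.9400, (K−S)⁺=37.9900, hold=35.6303 ⇒ V=37.9900 exercise | (k=3,j=3): S=152.8977, (K−S)⁺=0.0000, hold=9.0136 ⇒ V=9.0136 continue  boundary S*=110.9400
step 2: (k=2,j=0): S=68.5676, (K−S)⁺=80.3624, hold=78.0027 ⇒ V=80.3624 exercise | (k=2,j=1): S=94.5000, (K−S)⁺=54.4300, hold=52.0703 ⇒ V=54.4300 exercise | (k=2,j=2): S=130.2401, (K−S)⁺=18.6899, hold=22.8453 ⇒ V=22.8453 continue  boundary S*=94.5000
step 1: (k=1,j=0): S=80.4962, (K−S)⁺=68.4338, hold=66.0741 ⇒ V=68.4338 exercise | (k=1,j=1): S=110.9400, (K−S)⁺=37.9900, hold=37.7158 ⇒ V=37.9900 exercise  boundary S*=110.9400
step 0: (k=0,j=0): S=94.5000, (K−S)⁺=54.4300, hold=52.0703 ⇒ V=54.4300 exercise  boundary S*=94.5000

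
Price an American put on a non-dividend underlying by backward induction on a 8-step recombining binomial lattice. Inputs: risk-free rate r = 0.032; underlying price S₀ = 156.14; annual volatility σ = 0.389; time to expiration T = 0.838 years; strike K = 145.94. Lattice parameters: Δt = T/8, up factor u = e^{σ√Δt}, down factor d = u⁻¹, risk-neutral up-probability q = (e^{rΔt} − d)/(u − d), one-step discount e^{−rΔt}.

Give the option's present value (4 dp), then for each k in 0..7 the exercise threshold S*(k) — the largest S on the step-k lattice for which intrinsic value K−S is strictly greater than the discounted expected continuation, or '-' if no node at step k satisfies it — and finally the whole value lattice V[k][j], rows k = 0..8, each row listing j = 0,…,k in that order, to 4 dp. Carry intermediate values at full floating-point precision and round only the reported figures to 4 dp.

price = 15.3170
boundary = - - - - 94.3633 83.2004 94.3633 107.0239
tree:
15.3170
21.8067 8.4455
30.1273 13.0117 3.5945
40.2028 19.5034 6.1221 0.9018
51.5767 28.2529 10.2312 1.7463 0.0000
62.7396 39.2104 16.6676 3.3817 0.0000 0.0000
72.5820 51.5767 26.1864 6.5485 0.0000 0.0000 0.0000
81.2601 62.7396 38.9161 12.6811 0.0000 0.0000 0.0000 0.0000
88.9115 72.5820 51.5767 24.5568 0.0000 0.0000 0.0000 0.0000 0.0000

Δt=0.10475, u=1.13417, d=0.88170, q=0.48187, disc=e^(-rΔt)=0.99665
k=8 terminal: V=max(K-S,0) → 88.9115 72.5820 51.5767 24.5568 0.0000 0.0000 0.0000 0.0000 0.0000
k=7: j=0 S=64.6799 intr=81.2601 cont=80.7717 V=81.2601[EX]; j=1 S=83.2004 intr=62.7396 cont=62.2513 V=62.7396[EX]; j=2 S=107.0239 intr=38.9161 cont=38.4277 V=38.9161[EX]; j=3 S=137.6691 intr=8.2709 cont=12.6811 V=12.6811[hold]; j=4 S=177.0892 intr=0.0000 cont=0.0000 V=0.0000[hold]; j=5 S=227.7968 intr=0.0000 cont=0.0000 V=0.0000[hold]; j=6 S=293.0239 intr=0.0000 cont=0.0000 V=0.0000[hold]; j=7 S=376.9282 intr=0.0000 cont=0.0000 V=0.0000[hold]  S*(7)=107.0239
k=6: j=0 S=73.3580 intr=72.5820 cont=72.0936 V=72.5820[EX]; j=1 S=94.3633 intr=51.5767 cont=51.0883 V=51.5767[EX]; j=2 S=121.3832 intr=24.5568 cont=26.1864 V=26.1864[hold]; j=3 S=156.1400 intr=0.0000 cont=6.5485 V=6.5485[hold]; j=4 S=200.8490 intr=0.0000 cont=0.0000 V=0.0000[hold]; j=5 S=258.3600 intr=0.0000 cont=0.0000 V=0.0000[hold]; j=6 S=332.3387 intr=0.0000 cont=0.0000 V=0.0000[hold]  S*(6)=94.3633
k=5: j=0 S=83.2004 intr=62.7396 cont=62.2513 V=62.7396[EX]; j=1 S=107.0239 intr=38.9161 cont=39.2104 V=39.2104[hold]; j=2 S=137.6691 intr=8.2709 cont=16.6676 V=16.6676[hold]; j=3 S=177.0892 intr=0.0000 cont=3.3817 V=3.3817[hold]; j=4 S=227.7968 intr=0.0000 cont=0.0000 V=0.0000[hold]; j=5 S=293.0239 intr=0.0000 cont=0.0000 V=0.0000[hold]  S*(5)=83.2004
k=4: j=0 S=94.3633 intr=51.5767 cont=51.2297 V=51.5767[EX]; j=1 S=121.3832 intr=24.5568 cont=28.2529 V=28.2529[hold]; j=2 S=156.1400 intr=0.0000 cont=10.2312 V=10.2312[hold]; j=3 S=200.8490 intr=0.0000 cont=1.7463 V=1.7463[hold]; j=4 S=258.3600 intr=0.0000 cont=0.0000 V=0.0000[hold]  S*(4)=94.3633
k=3: j=0 S=107.0239 intr=38.9161 cont=40.2028 V=40.2028[hold]; j=1 S=137.6691 intr=8.2709 cont=19.5034 V=19.5034[hold]; j=2 S=177.0892 intr=0.0000 cont=6.1221 V=6.1221[hold]; j=3 S=227.7968 intr=0.0000 cont=0.9018 V=0.9018[hold]  S*(3)=-
k=2: j=0 S=121.3832 intr=24.5568 cont=30.1273 V=30.1273[hold]; j=1 S=156.1400 intr=0.0000 cont=13.0117 V=13.0117[hold]; j=2 S=200.8490 intr=0.0000 cont=3.5945 V=3.5945[hold]  S*(2)=-
k=1: j=0 S=137.6691 intr=8.2709 cont=21.8067 V=21.8067[hold]; j=1 S=177.0892 intr=0.0000 cont=8.4455 V=8.4455[hold]  S*(1)=-
k=0: j=0 S=156.1400 intr=0.0000 cont=15.3170 V=15.3170[hold]  S*(0)=-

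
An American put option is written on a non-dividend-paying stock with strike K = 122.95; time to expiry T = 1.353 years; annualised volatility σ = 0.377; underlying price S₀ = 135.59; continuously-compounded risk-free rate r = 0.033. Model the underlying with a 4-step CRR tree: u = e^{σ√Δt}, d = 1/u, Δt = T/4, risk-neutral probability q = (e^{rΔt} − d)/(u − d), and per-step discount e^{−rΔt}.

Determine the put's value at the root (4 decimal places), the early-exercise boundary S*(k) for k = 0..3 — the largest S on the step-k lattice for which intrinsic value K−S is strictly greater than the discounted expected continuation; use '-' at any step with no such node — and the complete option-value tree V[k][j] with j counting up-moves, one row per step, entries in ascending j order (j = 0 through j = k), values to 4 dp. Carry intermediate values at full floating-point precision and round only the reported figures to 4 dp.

price = 14.6611
boundary = - - - 70.2355
tree:
14.6611
23.4891 5.0875
36.2355 9.7214 0.0000
52.7145 18.5760 0.0000 0.0000
66.5430 35.4958 0.0000 0.0000 0.0000

Δt=0.33825  u=1.24516  d=0.80311  q=0.47080  discount=0.98890
step 4 (expiry): payoffs max(K−S,0) = 66.5430 35.4958 0.0000 0.0000 0.0000
step 3: (k=3,j=0): S=70.2355, (K−S)⁺=52.7145, hold=51.3497 ⇒ V=52.7145 exercise | (k=3,j=1): S=108.8940, (K−S)⁺=14.0560, hold=18.5760 ⇒ V=18.5760 continue | (k=3,j=2): S=168.8306, (K−S)⁺=0.0000, hold=0.0000 ⇒ V=0.0000 continue | (k=3,j=3): S=261.7571, (K−S)⁺=0.0000, hold=0.0000 ⇒ V=0.0000 continue  boundary S*=70.2355
step 2: (k=2,j=0): S=87.4542, (K−S)⁺=35.4958, hold=36.2355 ⇒ V=36.2355 continue | (k=2,j=1): S=135.5900, (K−S)⁺=0.0000, hold=9.7214 ⇒ V=9.7214 continue | (k=2,j=2): S=210.2204, (K−S)⁺=0.0000, hold=0.0000 ⇒ V=0.0000 continue  boundary S*=-
step 1: (k=1,j=0): S=108.8940, (K−S)⁺=14.0560, hold=23.4891 ⇒ V=23.4891 continue | (k=1,j=1): S=168.8306, (K−S)⁺=0.0000, hold=5.0875 ⇒ V=5.0875 continue  boundary S*=-
step 0: (k=0,j=0): S=135.5900, (K−S)⁺=0.0000, hold=14.6611 ⇒ V=14.6611 continue  boundary S*=-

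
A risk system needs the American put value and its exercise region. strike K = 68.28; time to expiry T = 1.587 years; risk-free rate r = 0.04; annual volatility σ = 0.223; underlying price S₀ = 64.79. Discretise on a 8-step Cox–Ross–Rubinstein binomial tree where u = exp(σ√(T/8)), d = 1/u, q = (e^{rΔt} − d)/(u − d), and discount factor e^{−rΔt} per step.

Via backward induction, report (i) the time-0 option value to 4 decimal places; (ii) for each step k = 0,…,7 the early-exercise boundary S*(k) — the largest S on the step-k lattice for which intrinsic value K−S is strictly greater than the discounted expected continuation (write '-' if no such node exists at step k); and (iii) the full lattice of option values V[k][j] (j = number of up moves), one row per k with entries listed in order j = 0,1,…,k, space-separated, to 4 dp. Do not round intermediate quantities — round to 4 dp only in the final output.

price = 7.6101
boundary = - - 53.1175 48.0952 53.1175 48.0952 53.1175 58.6641
tree:
7.6101
10.9192 4.6143
15.1625 7.0956 2.3510
20.1848 10.5707 3.9357 0.8962
24.7321 15.1625 6.4137 1.6651 0.1867
28.8496 20.1848 10.0947 3.0494 0.3882 0.0000
32.5777 24.7321 15.1625 5.4826 0.8072 0.0000 0.0000
35.9533 28.8496 20.1848 9.6159 1.6785 0.0000 0.0000 0.0000
39.0098 32.5777 24.7321 15.1625 3.4900 0.0000 0.0000 0.0000 0.0000

params: Δt=0.19837 u=1.10442 d=0.90545 q=0.51523 e^(-rΔt)=0.99210
t_8 payoffs: 39.0098 32.5777 24.7321 15.1625 3.4900 0.0000 0.0000 0.0000 0.0000
t_7: node(7,0) S=32.3267 payoff=35.9533 vs cont=35.4137 → 35.9533 [stop]  node(7,1) S=39.4304 payoff=28.8496 vs cont=28.3099 → 28.8496 [stop]  node(7,2) S=48.0952 payoff=20.1848 vs cont=19.6451 → 20.1848 [stop]  node(7,3) S=58.6641 payoff=9.6159 vs cont=9.0762 → 9.6159 [stop]  node(7,4) S=71.5555 payoff=0.0000 vs cont=1.6785 → 1.6785 [wait]  node(7,5) S=87.2798 payoff=0.0000 vs cont=0.0000 → 0.0000 [wait]  node(7,6) S=106.4595 payoff=0.0000 vs cont=0.0000 → 0.0000 [wait]  node(7,7) S=129.8539 payoff=0.0000 vs cont=0.0000 → 0.0000 [wait]  ⇒ S*(7)=58.6641
t_6: node(6,0) S=35.7023 payoff=32.5777 vs cont=32.0380 → 32.5777 [stop]  node(6,1) S=43.5479 payoff=24.7321 vs cont=24.1925 → 24.7321 [stop]  node(6,2) S=53.1175 payoff=15.1625 vs cont=14.6229 → 15.1625 [stop]  node(6,3) S=64.7900 payoff=3.4900 vs cont=5.4826 → 5.4826 [wait]  node(6,4) S=79.0276 payoff=0.0000 vs cont=0.8072 → 0.8072 [wait]  node(6,5) S=96.3938 payoff=0.0000 vs cont=0.0000 → 0.0000 [wait]  node(6,6) S=117.5763 payoff=0.0000 vs cont=0.0000 → 0.0000 [wait]  ⇒ S*(6)=53.1175
t_5: node(5,0) S=39.4304 payoff=28.8496 vs cont=28.3099 → 28.8496 [stop]  node(5,1) S=48.0952 payoff=20.1848 vs cont=19.6451 → 20.1848 [stop]  node(5,2) S=58.6641 payoff=9.6159 vs cont=10.0947 → 10.0947 [wait]  node(5,3) S=71.5555 payoff=0.0000 vs cont=3.0494 → 3.0494 [wait]  node(5,4) S=87.2798 payoff=0.0000 vs cont=0.3882 → 0.3882 [wait]  node(5,5) S=106.4595 payoff=0.0000 vs cont=0.0000 → 0.0000 [wait]  ⇒ S*(5)=48.0952
t_4: node(4,0) S=43.5479 payoff=24.7321 vs cont=24.1925 → 24.7321 [stop]  node(4,1) S=53.1175 payoff=15.1625 vs cont=14.8677 → 15.1625 [stop]  node(4,2) S=64.7900 payoff=3.4900 vs cont=6.4137 → 6.4137 [wait]  node(4,3) S=79.0276 payoff=0.0000 vs cont=1.6651 → 1.6651 [wait]  node(4,4) S=96.3938 payoff=0.0000 vs cont=0.1867 → 0.1867 [wait]  ⇒ S*(4)=53.1175
t_3: node(3,0) S=48.0952 payoff=20.1848 vs cont=19.6451 → 20.1848 [stop]  node(3,1) S=58.6641 payoff=9.6159 vs cont=10.5707 → 10.5707 [wait]  node(3,2) S=71.5555 payoff=0.0000 vs cont=3.9357 → 3.9357 [wait]  node(3,3) S=87.2798 payoff=0.0000 vs cont=0.8962 → 0.8962 [wait]  ⇒ S*(3)=48.0952
t_2: node(2,0) S=53.1175 payoff=15.1625 vs cont=15.1109 → 15.1625 [stop]  node(2,1) S=64.7900 payoff=3.4900 vs cont=7.0956 → 7.0956 [wait]  node(2,2) S=79.0276 payoff=0.0000 vs cont=2.3510 → 2.3510 [wait]  ⇒ S*(2)=53.1175
t_1: node(1,0) S=58.6641 payoff=9.6159 vs cont=10.9192 → 10.9192 [wait]  node(1,1) S=71.5555 payoff=0.0000 vs cont=4.6143 → 4.6143 [wait]  ⇒ S*(1)=-
t_0: node(0,0) S=64.7900 payoff=3.4900 vs cont=7.6101 → 7.6101 [wait]  ⇒ S*(0)=-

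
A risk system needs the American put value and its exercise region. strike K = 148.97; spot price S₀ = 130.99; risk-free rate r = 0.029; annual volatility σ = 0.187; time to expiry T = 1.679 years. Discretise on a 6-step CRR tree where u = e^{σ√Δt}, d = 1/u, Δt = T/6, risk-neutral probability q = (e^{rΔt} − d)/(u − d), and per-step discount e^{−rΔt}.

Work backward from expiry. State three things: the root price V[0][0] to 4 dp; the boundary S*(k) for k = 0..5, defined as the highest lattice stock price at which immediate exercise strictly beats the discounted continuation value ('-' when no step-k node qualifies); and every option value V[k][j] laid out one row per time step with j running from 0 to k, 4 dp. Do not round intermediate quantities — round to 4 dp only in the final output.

price = 21.2057
boundary = - 118.6525 107.4771 118.6525 107.4771 118.6525
tree:
21.2057
30.3175 13.0076
41.4929 20.2871 6.3959
51.6158 30.3175 11.2143 1.9845
60.7852 41.4929 18.9607 4.1371 0.0000
69.0910 51.6158 30.3175 8.6247 0.0000 0.0000
76.6145 60.7852 41.4929 17.9800 0.0000 0.0000 0.0000

params: Δt=0.27983 u=1.10398 d=0.90581 q=0.51641 e^(-rΔt)=0.99192
t_6 payoffs: 76.6145 60.7852 41.4929 17.9800 0.0000 0.0000 0.0000
t_5: node(5,0) S=79.8790 payoff=69.0910 vs cont=67.8870 → 69.0910 [stop]  node(5,1) S=97.3542 payoff=51.6158 vs cont=50.4118 → 51.6158 [stop]  node(5,2) S=118.6525 payoff=30.3175 vs cont=29.1134 → 30.3175 [stop]  node(5,3) S=144.6103 payoff=4.3597 vs cont=8.6247 → 8.6247 [wait]  node(5,4) S=176.2469 payoff=0.0000 vs cont=0.0000 → 0.0000 [wait]  node(5,5) S=214.8047 payoff=0.0000 vs cont=0.0000 → 0.0000 [wait]  ⇒ S*(5)=118.6525
t_4: node(4,0) S=88.1848 payoff=60.7852 vs cont=59.5812 → 60.7852 [stop]  node(4,1) S=107.4771 payoff=41.4929 vs cont=40.2889 → 41.4929 [stop]  node(4,2) S=130.9900 payoff=17.9800 vs cont=18.9607 → 18.9607 [wait]  node(4,3) S=159.6469 payoff=0.0000 vs cont=4.1371 → 4.1371 [wait]  node(4,4) S=194.5730 payoff=0.0000 vs cont=0.0000 → 0.0000 [wait]  ⇒ S*(4)=107.4771
t_3: node(3,0) S=97.3542 payoff=51.6158 vs cont=50.4118 → 51.6158 [stop]  node(3,1) S=118.6525 payoff=30.3175 vs cont=29.6158 → 30.3175 [stop]  node(3,2) S=144.6103 payoff=4.3597 vs cont=11.2143 → 11.2143 [wait]  node(3,3) S=176.2469 payoff=0.0000 vs cont=1.9845 → 1.9845 [wait]  ⇒ S*(3)=118.6525
t_2: node(2,0) S=107.4771 payoff=41.4929 vs cont=40.2889 → 41.4929 [stop]  node(2,1) S=130.9900 payoff=17.9800 vs cont=20.2871 → 20.2871 [wait]  node(2,2) S=159.6469 payoff=0.0000 vs cont=6.3959 → 6.3959 [wait]  ⇒ S*(2)=107.4771
t_1: node(1,0) S=118.6525 payoff=30.3175 vs cont=30.2952 → 30.3175 [stop]  node(1,1) S=144.6103 payoff=4.3597 vs cont=13.0076 → 13.0076 [wait]  ⇒ S*(1)=118.6525
t_0: node(0,0) S=130.9900 payoff=17.9800 vs cont=21.2057 → 21.2057 [wait]  ⇒ S*(0)=-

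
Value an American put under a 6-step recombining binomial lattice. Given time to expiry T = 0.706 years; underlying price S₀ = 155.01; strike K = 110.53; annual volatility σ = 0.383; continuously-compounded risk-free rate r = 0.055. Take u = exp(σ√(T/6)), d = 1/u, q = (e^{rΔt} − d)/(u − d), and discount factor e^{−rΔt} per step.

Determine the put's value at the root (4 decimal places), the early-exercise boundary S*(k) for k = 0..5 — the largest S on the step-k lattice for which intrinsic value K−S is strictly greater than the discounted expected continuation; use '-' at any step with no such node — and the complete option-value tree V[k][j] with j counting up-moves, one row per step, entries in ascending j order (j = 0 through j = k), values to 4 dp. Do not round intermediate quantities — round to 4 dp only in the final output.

price = 2.5029
boundary = - - - - - 80.3663
tree:
2.5029
4.3579 0.6194
7.4441 1.2268 0.0000
12.3925 2.4298 0.0000 0.0000
19.8872 4.8127 0.0000 0.0000 0.0000
30.1637 9.5323 0.0000 0.0000 0.0000 0.0000
40.0579 18.8803 0.0000 0.0000 0.0000 0.0000 0.0000

Δt=0.11767  u=1.14040  d=0.87689  q=0.49184  discount=0.99355
step 6 (expiry): payoffs max(K−S,0) = 40.0579 18.8803 0.0000 0.0000 0.0000 0.0000 0.0000
step 5: (k=5,j=0): S=80.3663, (K−S)⁺=30.1637, hold=29.4507 ⇒ V=30.1637 exercise | (k=5,j=1): S=104.5173, (K−S)⁺=6.0127, hold=9.5323 ⇒ V=9.5323 continue | (k=5,j=2): S=135.9260, (K−S)⁺=0.0000, hold=0.0000 ⇒ V=0.0000 continue | (k=5,j=3): S=176.7734, (K−S)⁺=0.0000, hold=0.0000 ⇒ V=0.0000 continue | (k=5,j=4): S=229.8958, (K−S)⁺=0.0000, hold=0.0000 ⇒ V=0.0000 continue | (k=5,j=5): S=298.9822, (K−S)⁺=0.0000, hold=0.0000 ⇒ V=0.0000 continue  boundary S*=80.3663
step 4: (k=4,j=0): S=91.6497, (K−S)⁺=18.8803, hold=19.8872 ⇒ V=19.8872 continue | (k=4,j=1): S=119.1916, (K−S)⁺=0.0000, hold=4.8127 ⇒ V=4.8127 continue | (k=4,j=2): S=155.0100, (K−S)⁺=0.0000, hold=0.0000 ⇒ V=0.0000 continue | (k=4,j=3): S=201.5923, (K−S)⁺=0.0000, hold=0.0000 ⇒ V=0.0000 continue | (k=4,j=4): S=262.1731, (K−S)⁺=0.0000, hold=0.0000 ⇒ V=0.0000 continue  boundary S*=-
step 3: (k=3,j=0): S=104.5173, (K−S)⁺=6.0127, hold=12.3925 ⇒ V=12.3925 continue | (k=3,j=1): S=135.9260, (K−S)⁺=0.0000, hold=2.4298 ⇒ V=2.4298 continue | (k=3,j=2): S=176.7734, (K−S)⁺=0.0000, hold=0.0000 ⇒ V=0.0000 continue | (k=3,j=3): S=229.8958, (K−S)⁺=0.0000, hold=0.0000 ⇒ V=0.0000 continue  boundary S*=-
step 2: (k=2,j=0): S=119.1916, (K−S)⁺=0.0000, hold=7.4441 ⇒ V=7.4441 continue | (k=2,j=1): S=155.0100, (K−S)⁺=0.0000, hold=1.2268 ⇒ V=1.2268 continue | (k=2,j=2): S=201.5923, (K−S)⁺=0.0000, hold=0.0000 ⇒ V=0.0000 continue  boundary S*=-
step 1: (k=1,j=0): S=135.9260, (K−S)⁺=0.0000, hold=4.3579 ⇒ V=4.3579 continue | (k=1,j=1): S=176.7734, (K−S)⁺=0.0000, hold=0.6194 ⇒ V=0.6194 continue  boundary S*=-
step 0: (k=0,j=0): S=155.0100, (K−S)⁺=0.0000, hold=2.5029 ⇒ V=2.5029 continue  boundary S*=-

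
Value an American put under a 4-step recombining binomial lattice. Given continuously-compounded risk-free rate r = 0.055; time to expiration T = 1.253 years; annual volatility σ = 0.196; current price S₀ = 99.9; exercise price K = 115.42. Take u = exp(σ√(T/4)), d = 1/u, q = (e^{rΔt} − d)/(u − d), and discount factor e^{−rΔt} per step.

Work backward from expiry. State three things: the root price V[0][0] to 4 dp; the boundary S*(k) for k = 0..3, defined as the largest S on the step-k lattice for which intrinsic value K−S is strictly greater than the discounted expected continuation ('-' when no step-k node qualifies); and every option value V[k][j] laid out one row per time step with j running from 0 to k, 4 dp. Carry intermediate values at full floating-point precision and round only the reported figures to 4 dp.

Δt=0.31325, u=1.11594, d=0.89610, q=0.55165, disc=e^(-rΔt)=0.98292
k=4 terminal: V=max(K-S,0) → 51.0032 35.2001 15.5200 0.0000 0.0000
k=3: j=0 S=71.8854 intr=43.5346 cont=41.5631 V=43.5346[EX]; j=1 S=89.5208 intr=25.8992 cont=23.9277 V=25.8992[EX]; j=2 S=111.4826 intr=3.9374 cont=6.8395 V=6.8395[hold]; j=3 S=138.8322 intr=0.0000 cont=0.0000 V=0.0000[hold]  S*(3)=89.5208
k=2: j=0 S=80.2199 intr=35.2001 cont=33.2285 V=35.2001[EX]; j=1 S=99.9000 intr=15.5200 cont=15.1221 V=15.5200[EX]; j=2 S=124.4081 intr=0.0000 cont=3.0141 V=3.0141[hold]  S*(2)=99.9000
k=1: j=0 S=89.5208 intr=25.8992 cont=23.9277 V=25.8992[EX]; j=1 S=111.4826 intr=3.9374 cont=8.4738 V=8.4738[hold]  S*(1)=89.5208
k=0: j=0 S=99.9000 intr=15.5200 cont=16.0083 V=16.0083[hold]  S*(0)=-

price = 16.0083
boundary = - 89.5208 99.9000 89.5208
tree:
16.0083
25.8992 8.4738
35.2001 15.5200 3.0141
43.5346 25.8992 6.8395 0.0000
51.0032 35.2001 15.5200 0.0000 0.0000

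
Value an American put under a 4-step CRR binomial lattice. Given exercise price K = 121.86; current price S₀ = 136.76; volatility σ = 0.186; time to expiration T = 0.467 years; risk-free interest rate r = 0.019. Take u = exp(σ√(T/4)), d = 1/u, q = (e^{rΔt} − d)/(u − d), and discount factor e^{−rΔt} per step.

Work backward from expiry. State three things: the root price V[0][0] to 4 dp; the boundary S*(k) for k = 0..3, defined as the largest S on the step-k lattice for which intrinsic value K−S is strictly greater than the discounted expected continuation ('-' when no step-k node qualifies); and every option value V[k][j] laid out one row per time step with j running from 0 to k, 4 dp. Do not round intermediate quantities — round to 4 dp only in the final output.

price = 1.3502
boundary = - - - 113.0202
tree:
1.3502
2.5388 0.1751
4.7506 0.3521 0.0000
8.8398 0.7081 0.0000 0.0000
15.7992 1.4238 0.0000 0.0000 0.0000

Δt=0.11675, u=1.06562, d=0.93842, q=0.50158, disc=e^(-rΔt)=0.99778
k=4 terminal: V=max(K-S,0) → 15.7992 1.4238 0.0000 0.0000 0.0000
k=3: j=0 S=113.0202 intr=8.8398 cont=8.5698 V=8.8398[EX]; j=1 S=128.3388 intr=0.0000 cont=0.7081 V=0.7081[hold]; j=2 S=145.7338 intr=0.0000 cont=0.0000 V=0.0000[hold]; j=3 S=165.4864 intr=0.0000 cont=0.0000 V=0.0000[hold]  S*(3)=113.0202
k=2: j=0 S=120.4362 intr=1.4238 cont=4.7506 V=4.7506[hold]; j=1 S=136.7600 intr=0.0000 cont=0.3521 V=0.3521[hold]; j=2 S=155.2963 intr=0.0000 cont=0.0000 V=0.0000[hold]  S*(2)=-
k=1: j=0 S=128.3388 intr=0.0000 cont=2.5388 V=2.5388[hold]; j=1 S=145.7338 intr=0.0000 cont=0.1751 V=0.1751[hold]  S*(1)=-
k=0: j=0 S=136.7600 intr=0.0000 cont=1.3502 V=1.3502[hold]  S*(0)=-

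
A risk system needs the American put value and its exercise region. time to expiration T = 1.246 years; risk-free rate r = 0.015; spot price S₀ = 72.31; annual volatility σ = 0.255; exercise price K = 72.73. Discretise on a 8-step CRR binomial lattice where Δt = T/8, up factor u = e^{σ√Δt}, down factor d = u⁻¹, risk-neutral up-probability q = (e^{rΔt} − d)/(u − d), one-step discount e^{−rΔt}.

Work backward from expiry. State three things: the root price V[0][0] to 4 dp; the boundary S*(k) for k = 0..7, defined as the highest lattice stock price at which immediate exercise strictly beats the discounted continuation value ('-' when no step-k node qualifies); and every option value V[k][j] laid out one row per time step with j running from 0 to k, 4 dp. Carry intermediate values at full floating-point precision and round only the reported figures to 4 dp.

price = 7.6772
boundary = - - - - 48.3477 53.4664 59.1271 65.3872
tree:
7.6772
10.8122 4.4046
14.7433 6.7143 1.9876
19.3655 9.9347 3.3470 0.5621
24.3823 14.1626 5.5194 1.0697 0.0289
29.0111 19.2636 8.8458 2.0344 0.0565 0.0000
33.1966 24.3823 13.6029 3.8664 0.1102 0.0000 0.0000
36.9815 29.0111 19.2636 7.3428 0.2152 0.0000 0.0000 0.0000
40.4040 33.1966 24.3823 13.6029 0.4200 0.0000 0.0000 0.0000 0.0000

Δt=0.15575, u=1.10587, d=0.90426, q=0.48646, disc=e^(-rΔt)=0.99767
k=8 terminal: V=max(K-S,0) → 40.4040 33.1966 24.3823 13.6029 0.4200 0.0000 0.0000 0.0000 0.0000
k=7: j=0 S=35.7485 intr=36.9815 cont=36.8118 V=36.9815[EX]; j=1 S=43.7189 intr=29.0111 cont=28.8413 V=29.0111[EX]; j=2 S=53.4664 intr=19.2636 cont=19.0939 V=19.2636[EX]; j=3 S=65.3872 intr=7.3428 cont=7.1731 V=7.3428[EX]; j=4 S=79.9658 intr=0.0000 cont=0.2152 V=0.2152[hold]; j=5 S=97.7948 intr=0.0000 cont=0.0000 V=0.0000[hold]; j=6 S=119.5989 intr=0.0000 cont=0.0000 V=0.0000[hold]; j=7 S=146.2644 intr=0.0000 cont=0.0000 V=0.0000[hold]  S*(7)=65.3872
k=6: j=0 S=39.5334 intr=33.1966 cont=33.0269 V=33.1966[EX]; j=1 S=48.3477 intr=24.3823 cont=24.2126 V=24.3823[EX]; j=2 S=59.1271 intr=13.6029 cont=13.4331 V=13.6029[EX]; j=3 S=72.3100 intr=0.4200 cont=3.8664 V=3.8664[hold]; j=4 S=88.4321 intr=0.0000 cont=0.1102 V=0.1102[hold]; j=5 S=108.1487 intr=0.0000 cont=0.0000 V=0.0000[hold]; j=6 S=132.2613 intr=0.0000 cont=0.0000 V=0.0000[hold]  S*(6)=59.1271
k=5: j=0 S=43.7189 intr=29.0111 cont=28.8413 V=29.0111[EX]; j=1 S=53.4664 intr=19.2636 cont=19.0939 V=19.2636[EX]; j=2 S=65.3872 intr=7.3428 cont=8.8458 V=8.8458[hold]; j=3 S=79.9658 intr=0.0000 cont=2.0344 V=2.0344[hold]; j=4 S=97.7948 intr=0.0000 cont=0.0565 V=0.0565[hold]; j=5 S=119.5989 intr=0.0000 cont=0.0000 V=0.0000[hold]  S*(5)=53.4664
k=4: j=0 S=48.3477 intr=24.3823 cont=24.2126 V=24.3823[EX]; j=1 S=59.1271 intr=13.6029 cont=14.1626 V=14.1626[hold]; j=2 S=72.3100 intr=0.4200 cont=5.5194 V=5.5194[hold]; j=3 S=88.4321 intr=0.0000 cont=1.0697 V=1.0697[hold]; j=4 S=108.1487 intr=0.0000 cont=0.0289 V=0.0289[hold]  S*(4)=48.3477
k=3: j=0 S=53.4664 intr=19.2636 cont=19.3655 V=19.3655[hold]; j=1 S=65.3872 intr=7.3428 cont=9.9347 V=9.9347[hold]; j=2 S=79.9658 intr=0.0000 cont=3.3470 V=3.3470[hold]; j=3 S=97.7948 intr=0.0000 cont=0.5621 V=0.5621[hold]  S*(3)=-
k=2: j=0 S=59.1271 intr=13.6029 cont=14.7433 V=14.7433[hold]; j=1 S=72.3100 intr=0.4200 cont=6.7143 V=6.7143[hold]; j=2 S=88.4321 intr=0.0000 cont=1.9876 V=1.9876[hold]  S*(2)=-
k=1: j=0 S=65.3872 intr=7.3428 cont=10.8122 V=10.8122[hold]; j=1 S=79.9658 intr=0.0000 cont=4.4046 V=4.4046[hold]  S*(1)=-
k=0: j=0 S=72.3100 intr=0.4200 cont=7.6772 V=7.6772[hold]  S*(0)=-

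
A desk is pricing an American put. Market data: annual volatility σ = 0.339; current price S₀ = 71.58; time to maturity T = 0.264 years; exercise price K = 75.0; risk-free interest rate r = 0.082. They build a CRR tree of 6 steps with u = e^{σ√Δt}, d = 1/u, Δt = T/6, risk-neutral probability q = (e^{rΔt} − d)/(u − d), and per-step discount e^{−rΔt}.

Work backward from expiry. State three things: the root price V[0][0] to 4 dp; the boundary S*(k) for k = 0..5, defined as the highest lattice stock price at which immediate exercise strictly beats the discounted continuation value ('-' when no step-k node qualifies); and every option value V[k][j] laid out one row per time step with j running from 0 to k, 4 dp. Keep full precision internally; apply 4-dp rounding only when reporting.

Δt=0.04400, u=1.07370, d=0.93136, q=0.50762, disc=e^(-rΔt)=0.99640
k=6 terminal: V=max(K-S,0) → 28.2806 21.1405 12.9092 3.4200 0.0000 0.0000 0.0000
k=5: j=0 S=50.1626 intr=24.8374 cont=24.5673 V=24.8374[EX]; j=1 S=57.8289 intr=17.1711 cont=16.9010 V=17.1711[EX]; j=2 S=66.6668 intr=8.3332 cont=8.0631 V=8.3332[EX]; j=3 S=76.8553 intr=0.0000 cont=1.6779 V=1.6779[hold]; j=4 S=88.6010 intr=0.0000 cont=0.0000 V=0.0000[hold]; j=5 S=102.1418 intr=0.0000 cont=0.0000 V=0.0000[hold]  S*(5)=66.6668
k=4: j=0 S=53.8595 intr=21.1405 cont=20.8704 V=21.1405[EX]; j=1 S=62.0908 intr=12.9092 cont=12.6391 V=12.9092[EX]; j=2 S=71.5800 intr=3.4200 cont=4.9370 V=4.9370[hold]; j=3 S=82.5195 intr=0.0000 cont=0.8232 V=0.8232[hold]; j=4 S=95.1308 intr=0.0000 cont=0.0000 V=0.0000[hold]  S*(4)=62.0908
k=3: j=0 S=57.8289 intr=17.1711 cont=16.9010 V=17.1711[EX]; j=1 S=66.6668 intr=8.3332 cont=8.8304 V=8.8304[hold]; j=2 S=76.8553 intr=0.0000 cont=2.8384 V=2.8384[hold]; j=3 S=88.6010 intr=0.0000 cont=0.4038 V=0.4038[hold]  S*(3)=57.8289
k=2: j=0 S=62.0908 intr=12.9092 cont=12.8906 V=12.9092[EX]; j=1 S=71.5800 intr=3.4200 cont=5.7679 V=5.7679[hold]; j=2 S=82.5195 intr=0.0000 cont=1.5968 V=1.5968[hold]  S*(2)=62.0908
k=1: j=0 S=66.6668 intr=8.3332 cont=9.2507 V=9.2507[hold]; j=1 S=76.8553 intr=0.0000 cont=3.6374 V=3.6374[hold]  S*(1)=-
k=0: j=0 S=71.5800 intr=3.4200 cont=6.3782 V=6.3782[hold]  S*(0)=-

price = 6.3782
boundary = - - 62.0908 57.8289 62.0908 66.6668
tree:
6.3782
9.2507 3.6374
12.9092 5.7679 1.5968
17.1711 8.8304 2.8384 0.4038
21.1405 12.9092 4.9370 0.8232 0.0000
24.8374 17.1711 8.3332 1.6779 0.0000 0.0000
28.2806 21.1405 12.9092 3.4200 0.0000 0.0000 0.0000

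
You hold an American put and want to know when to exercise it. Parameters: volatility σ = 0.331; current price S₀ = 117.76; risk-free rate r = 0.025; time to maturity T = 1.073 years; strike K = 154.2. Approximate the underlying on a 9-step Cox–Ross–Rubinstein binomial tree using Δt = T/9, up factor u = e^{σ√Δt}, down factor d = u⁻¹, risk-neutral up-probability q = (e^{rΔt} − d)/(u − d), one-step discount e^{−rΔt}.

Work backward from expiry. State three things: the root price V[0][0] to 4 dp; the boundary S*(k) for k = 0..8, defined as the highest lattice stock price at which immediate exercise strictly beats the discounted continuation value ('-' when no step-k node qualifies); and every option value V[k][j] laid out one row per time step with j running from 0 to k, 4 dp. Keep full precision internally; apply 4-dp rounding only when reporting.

params: Δt=0.11922 u=1.12108 d=0.89200 q=0.48449 e^(-rΔt)=0.99702
t_9 payoffs: 112.1002 101.2884 87.7001 70.6220 49.1581 22.1820 0.0000 0.0000 0.0000 0.0000
t_8: node(8,0) S=47.1971 payoff=107.0029 vs cont=106.5440 → 107.0029 [stop]  node(8,1) S=59.3179 payoff=94.8821 vs cont=94.4232 → 94.8821 [stop]  node(8,2) S=74.5515 payoff=79.6485 vs cont=79.1896 → 79.6485 [stop]  node(8,3) S=93.6973 payoff=60.5027 vs cont=60.0438 → 60.5027 [stop]  node(8,4) S=117.7600 payoff=36.4400 vs cont=35.9811 → 36.4400 [stop]  node(8,5) S=148.0023 payoff=6.1977 vs cont=11.4010 → 11.4010 [wait]  node(8,6) S=186.0112 payoff=0.0000 vs cont=0.0000 → 0.0000 [wait]  node(8,7) S=233.7813 payoff=0.0000 vs cont=0.0000 → 0.0000 [wait]  node(8,8) S=293.8194 payoff=0.0000 vs cont=0.0000 → 0.0000 [wait]  ⇒ S*(8)=117.7600
t_7: node(7,0) S=52.9116 payoff=101.2884 vs cont=100.8295 → 101.2884 [stop]  node(7,1) S=66.4999 payoff=87.7001 vs cont=87.2412 → 87.7001 [stop]  node(7,2) S=83.5780 payoff=70.6220 vs cont=70.1631 → 70.6220 [stop]  node(7,3) S=105.0419 payoff=49.1581 vs cont=48.6992 → 49.1581 [stop]  node(7,4) S=132.0180 payoff=22.1820 vs cont=24.2365 → 24.2365 [wait]  node(7,5) S=165.9219 payoff=0.0000 vs cont=5.8599 → 5.8599 [wait]  node(7,6) S=208.5328 payoff=0.0000 vs cont=0.0000 → 0.0000 [wait]  node(7,7) S=262.0868 payoff=0.0000 vs cont=0.0000 → 0.0000 [wait]  ⇒ S*(7)=105.0419
t_6: node(6,0) S=59.3179 payoff=94.8821 vs cont=94.4232 → 94.8821 [stop]  node(6,1) S=74.5515 payoff=79.6485 vs cont=79.1896 → 79.6485 [stop]  node(6,2) S=93.6973 payoff=60.5027 vs cont=60.0438 → 60.5027 [stop]  node(6,3) S=117.7600 payoff=36.4400 vs cont=36.9735 → 36.9735 [wait]  node(6,4) S=148.0023 payoff=6.1977 vs cont=15.2876 → 15.2876 [wait]  node(6,5) S=186.0112 payoff=0.0000 vs cont=3.0118 → 3.0118 [wait]  node(6,6) S=233.7813 payoff=0.0000 vs cont=0.0000 → 0.0000 [wait]  ⇒ S*(6)=93.6973
t_5: node(5,0) S=66.4999 payoff=87.7001 vs cont=87.2412 → 87.7001 [stop]  node(5,1) S=83.5780 payoff=70.6220 vs cont=70.1631 → 70.6220 [stop]  node(5,2) S=105.0419 payoff=49.1581 vs cont=48.9569 → 49.1581 [stop]  node(5,3) S=132.0180 payoff=22.1820 vs cont=26.3882 → 26.3882 [wait]  node(5,4) S=165.9219 payoff=0.0000 vs cont=9.3123 → 9.3123 [wait]  node(5,5) S=208.5328 payoff=0.0000 vs cont=1.5480 → 1.5480 [wait]  ⇒ S*(5)=105.0419
t_4: node(4,0) S=74.5515 payoff=79.6485 vs cont=79.1896 → 79.6485 [stop]  node(4,1) S=93.6973 payoff=60.5027 vs cont=60.0438 → 60.5027 [stop]  node(4,2) S=117.7600 payoff=36.4400 vs cont=38.0129 → 38.0129 [wait]  node(4,3) S=148.0023 payoff=6.1977 vs cont=18.0612 → 18.0612 [wait]  node(4,4) S=186.0112 payoff=0.0000 vs cont=5.5341 → 5.5341 [wait]  ⇒ S*(4)=93.6973
t_3: node(3,0) S=83.5780 payoff=70.6220 vs cont=70.1631 → 70.6220 [stop]  node(3,1) S=105.0419 payoff=49.1581 vs cont=49.4590 → 49.4590 [wait]  node(3,2) S=132.0180 payoff=22.1820 vs cont=28.2621 → 28.2621 [wait]  node(3,3) S=165.9219 payoff=0.0000 vs cont=11.9563 → 11.9563 [wait]  ⇒ S*(3)=83.5780
t_2: node(2,0) S=93.6973 payoff=60.5027 vs cont=60.1891 → 60.5027 [stop]  node(2,1) S=117.7600 payoff=36.4400 vs cont=39.0727 → 39.0727 [wait]  node(2,2) S=148.0023 payoff=6.1977 vs cont=20.3015 → 20.3015 [wait]  ⇒ S*(2)=93.6973
t_1: node(1,0) S=105.0419 payoff=49.1581 vs cont=49.9709 → 49.9709 [wait]  node(1,1) S=132.0180 payoff=22.1820 vs cont=29.8890 → 29.8890 [wait]  ⇒ S*(1)=-
t_0: node(0,0) S=117.7600 payoff=36.4400 vs cont=40.1217 → 40.1217 [wait]  ⇒ S*(0)=-

price = 40.1217
boundary = - - 93.6973 83.5780 93.6973 105.0419 93.6973 105.0419 117.7600
tree:
40.1217
49.9709 29.8890
60.5027 39.0727 20.3015
70.6220 49.4590 28.2621 11.9563
79.6485 60.5027 38.0129 18.0612 5.5341
87.7001 70.6220 49.1581 26.3882 9.3123 1.5480
94.8821 79.6485 60.5027 36.9735 15.2876 3.0118 0.0000
101.2884 87.7001 70.6220 49.1581 24.2365 5.8599 0.0000 0.0000
107.0029 94.8821 79.6485 60.5027 36.4400 11.4010 0.0000 0.0000 0.0000
112.1002 101.2884 87.7001 70.6220 49.1581 22.1820 0.0000 0.0000 0.0000 0.0000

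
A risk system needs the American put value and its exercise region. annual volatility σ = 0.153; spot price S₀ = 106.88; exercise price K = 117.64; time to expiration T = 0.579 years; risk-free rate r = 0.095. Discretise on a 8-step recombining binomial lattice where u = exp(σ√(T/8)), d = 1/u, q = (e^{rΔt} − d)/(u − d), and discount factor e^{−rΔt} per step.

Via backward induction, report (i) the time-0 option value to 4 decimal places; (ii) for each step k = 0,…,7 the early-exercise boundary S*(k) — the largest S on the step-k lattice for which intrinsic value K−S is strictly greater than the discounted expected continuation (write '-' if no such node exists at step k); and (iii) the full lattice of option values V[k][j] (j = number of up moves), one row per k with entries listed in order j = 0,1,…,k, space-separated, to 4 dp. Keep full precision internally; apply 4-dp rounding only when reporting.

price = 10.7600
boundary = 106.8800 102.5700 106.8800 102.5700 106.8800 102.5700 106.8800 111.3711
tree:
10.7600
15.0700 6.7424
19.2062 10.7600 3.8357
23.1755 15.0700 6.5451 1.8669
26.9848 19.2062 10.7600 3.4893 0.6828
30.6405 23.1755 15.0700 6.2885 1.4496 0.1208
34.1488 26.9848 19.2062 10.7600 3.0388 0.2851 0.0000
37.5156 30.6405 23.1755 15.0700 6.2689 0.6731 0.0000 0.0000
40.7467 34.1488 26.9848 19.2062 10.7600 1.5891 0.0000 0.0000 0.0000

Δt=0.07237, u=1.04202, d=0.95967, q=0.57350, disc=e^(-rΔt)=0.99315
k=8 terminal: V=max(K-S,0) → 40.7467 34.1488 26.9848 19.2062 10.7600 1.5891 0.0000 0.0000 0.0000
k=7: j=0 S=80.1244 intr=37.5156 cont=36.7096 V=37.5156[EX]; j=1 S=86.9995 intr=30.6405 cont=29.8345 V=30.6405[EX]; j=2 S=94.4645 intr=23.1755 cont=22.3695 V=23.1755[EX]; j=3 S=102.5700 intr=15.0700 cont=14.2639 V=15.0700[EX]; j=4 S=111.3711 intr=6.2689 cont=5.4628 V=6.2689[EX]; j=5 S=120.9273 intr=0.0000 cont=0.6731 V=0.6731[hold]; j=6 S=131.3035 intr=0.0000 cont=0.0000 V=0.0000[hold]; j=7 S=142.5701 intr=0.0000 cont=0.0000 V=0.0000[hold]  S*(7)=111.3711
k=6: j=0 S=83.4912 intr=34.1488 cont=33.3428 V=34.1488[EX]; j=1 S=90.6552 intr=26.9848 cont=26.1788 V=26.9848[EX]; j=2 S=98.4338 intr=19.2062 cont=18.4001 V=19.2062[EX]; j=3 S=106.8800 intr=10.7600 cont=9.9539 V=10.7600[EX]; j=4 S=116.0509 intr=1.5891 cont=3.0388 V=3.0388[hold]; j=5 S=126.0087 intr=0.0000 cont=0.2851 V=0.2851[hold]; j=6 S=136.8209 intr=0.0000 cont=0.0000 V=0.0000[hold]  S*(6)=106.8800
k=5: j=0 S=86.9995 intr=30.6405 cont=29.8345 V=30.6405[EX]; j=1 S=94.4645 intr=23.1755 cont=22.3695 V=23.1755[EX]; j=2 S=102.5700 intr=15.0700 cont=14.2639 V=15.0700[EX]; j=3 S=111.3711 intr=6.2689 cont=6.2885 V=6.2885[hold]; j=4 S=120.9273 intr=0.0000 cont=1.4496 V=1.4496[hold]; j=5 S=131.3035 intr=0.0000 cont=0.1208 V=0.1208[hold]  S*(5)=102.5700
k=4: j=0 S=90.6552 intr=26.9848 cont=26.1788 V=26.9848[EX]; j=1 S=98.4338 intr=19.2062 cont=18.4001 V=19.2062[EX]; j=2 S=106.8800 intr=10.7600 cont=9.9651 V=10.7600[EX]; j=3 S=116.0509 intr=1.5891 cont=3.4893 V=3.4893[hold]; j=4 S=126.0087 intr=0.0000 cont=0.6828 V=0.6828[hold]  S*(4)=106.8800
k=3: j=0 S=94.4645 intr=23.1755 cont=22.3695 V=23.1755[EX]; j=1 S=102.5700 intr=15.0700 cont=14.2639 V=15.0700[EX]; j=2 S=111.3711 intr=6.2689 cont=6.5451 V=6.5451[hold]; j=3 S=120.9273 intr=0.0000 cont=1.8669 V=1.8669[hold]  S*(3)=102.5700
k=2: j=0 S=98.4338 intr=19.2062 cont=18.4001 V=19.2062[EX]; j=1 S=106.8800 intr=10.7600 cont=10.1112 V=10.7600[EX]; j=2 S=116.0509 intr=1.5891 cont=3.8357 V=3.8357[hold]  S*(2)=106.8800
k=1: j=0 S=102.5700 intr=15.0700 cont=14.2639 V=15.0700[EX]; j=1 S=111.3711 intr=6.2689 cont=6.7424 V=6.7424[hold]  S*(1)=102.5700
k=0: j=0 S=106.8800 intr=10.7600 cont=10.2236 V=10.7600[EX]  S*(0)=106.8800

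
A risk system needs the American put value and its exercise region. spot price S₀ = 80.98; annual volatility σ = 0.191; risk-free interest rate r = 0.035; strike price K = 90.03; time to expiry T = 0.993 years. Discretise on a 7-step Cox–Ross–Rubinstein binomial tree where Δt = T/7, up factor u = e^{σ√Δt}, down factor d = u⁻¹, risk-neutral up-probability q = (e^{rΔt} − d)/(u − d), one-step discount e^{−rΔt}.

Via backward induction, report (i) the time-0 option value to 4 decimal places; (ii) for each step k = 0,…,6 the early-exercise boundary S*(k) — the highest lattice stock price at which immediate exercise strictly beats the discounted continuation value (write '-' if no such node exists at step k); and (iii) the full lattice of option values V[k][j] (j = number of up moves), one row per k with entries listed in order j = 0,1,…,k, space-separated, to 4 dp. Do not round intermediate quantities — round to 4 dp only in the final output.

Δt=0.14186  u=1.07459  d=0.93059  q=0.51659  discount=0.99505
step 7 (expiry): payoffs max(K−S,0) = 41.0880 33.5147 24.7694 14.6709 3.0098 0.0000 0.0000 0.0000
step 6: (k=6,j=0): S=52.5925, (K−S)⁺=37.4375, hold=36.9916 ⇒ V=37.4375 exercise | (k=6,j=1): S=60.7307, (K−S)⁺=29.2993, hold=28.8534 ⇒ V=29.2993 exercise | (k=6,j=2): S=70.1283, (K−S)⁺=19.9017, hold=19.4558 ⇒ V=19.9017 exercise | (k=6,j=3): S=80.9800, (K−S)⁺=9.0500, hold=8.6041 ⇒ V=9.0500 exercise | (k=6,j=4): S=93.5109, (K−S)⁺=0.0000, hold=1.4478 ⇒ V=1.4478 continue | (k=6,j=5): S=107.9809, (K−S)⁺=0.0000, hold=0.0000 ⇒ V=0.0000 continue | (k=6,j=6): S=124.6900, (K−S)⁺=0.0000, hold=0.0000 ⇒ V=0.0000 continue  boundary S*=80.9800
step 5: (k=5,j=0): S=56.5153, (K−S)⁺=33.5147, hold=33.0688 ⇒ V=33.5147 exercise | (k=5,j=1): S=65.2606, (K−S)⁺=24.7694, hold=24.3235 ⇒ V=24.7694 exercise | (k=5,j=2): S=75.3591, (K−S)⁺=14.6709, hold=14.2251 ⇒ V=14.6709 exercise | (k=5,j=3): S=87.0202, (K−S)⁺=3.0098, hold=5.0974 ⇒ V=5.0974 continue | (k=5,j=4): S=100.4858, (K−S)⁺=0.0000, hold=0.6964 ⇒ V=0.6964 continue | (k=5,j=5): S=116.0351, (K−S)⁺=0.0000, hold=0.0000 ⇒ V=0.0000 continue  boundary S*=75.3591
step 4: (k=4,j=0): S=60.7307, (K−S)⁺=29.2993, hold=28.8534 ⇒ V=29.2993 exercise | (k=4,j=1): S=70.1283, (K−S)⁺=19.9017, hold=19.4558 ⇒ V=19.9017 exercise | (k=4,j=2): S=80.9800, (K−S)⁺=9.0500, hold=9.6772 ⇒ V=9.6772 continue | (k=4,j=3): S=93.5109, (K−S)⁺=0.0000, hold=2.8099 ⇒ V=2.8099 continue | (k=4,j=4): S=107.9809, (K−S)⁺=0.0000, hold=0.3350 ⇒ V=0.3350 continue  boundary S*=70.1283
step 3: (k=3,j=0): S=65.2606, (K−S)⁺=24.7694, hold=24.3235 ⇒ V=24.7694 exercise | (k=3,j=1): S=75.3591, (K−S)⁺=14.6709, hold=14.5475 ⇒ V=14.6709 exercise | (k=3,j=2): S=87.0202, (K−S)⁺=3.0098, hold=6.0993 ⇒ V=6.0993 continue | (k=3,j=3): S=100.4858, (K−S)⁺=0.0000, hold=1.5238 ⇒ V=1.5238 continue  boundary S*=75.3591
step 2: (k=2,j=0): S=70.1283, (K−S)⁺=19.9017, hold=19.4558 ⇒ V=19.9017 exercise | (k=2,j=1): S=80.9800, (K−S)⁺=9.0500, hold=10.1922 ⇒ V=10.1922 continue | (k=2,j=2): S=93.5109, (K−S)⁺=0.0000, hold=3.7171 ⇒ V=3.7171 continue  boundary S*=70.1283
step 1: (k=1,j=0): S=75.3591, (K−S)⁺=14.6709, hold=14.8122 ⇒ V=14.8122 continue | (k=1,j=1): S=87.0202, (K−S)⁺=3.0098, hold=6.8134 ⇒ V=6.8134 continue  boundary S*=-
step 0: (k=0,j=0): S=80.9800, (K−S)⁺=9.0500, hold=10.6272 ⇒ V=10.6272 continue  boundary S*=-

price = 10.6272
boundary = - - 70.1283 75.3591 70.1283 75.3591 80.9800
tree:
10.6272
14.8122 6.8134
19.9017 10.1922 3.7171
24.7694 14.6709 6.0993 1.5238
29.2993 19.9017 9.6772 2.8099 0.3350
33.5147 24.7694 14.6709 5.0974 0.6964 0.0000
37.4375 29.2993 19.9017 9.0500 1.4478 0.0000 0.0000
41.0880 33.5147 24.7694 14.6709 3.0098 0.0000 0.0000 0.0000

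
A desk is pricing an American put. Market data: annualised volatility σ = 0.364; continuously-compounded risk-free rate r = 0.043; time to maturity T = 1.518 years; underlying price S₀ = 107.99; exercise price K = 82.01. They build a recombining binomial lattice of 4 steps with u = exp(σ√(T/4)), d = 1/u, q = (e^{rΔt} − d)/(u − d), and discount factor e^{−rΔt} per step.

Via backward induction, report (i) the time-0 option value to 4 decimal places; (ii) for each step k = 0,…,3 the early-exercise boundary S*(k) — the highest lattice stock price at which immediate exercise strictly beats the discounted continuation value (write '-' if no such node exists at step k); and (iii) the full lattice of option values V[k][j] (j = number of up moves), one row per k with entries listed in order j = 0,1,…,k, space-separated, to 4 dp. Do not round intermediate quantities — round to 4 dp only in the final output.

price = 6.0600
boundary = - - - 55.1098
tree:
6.0600
10.2472 1.7413
16.8994 3.4075 0.0000
26.9002 6.6677 0.0000 0.0000
37.9703 13.0474 0.0000 0.0000 0.0000

Δt=0.37950, u=1.25137, d=0.79913, q=0.48055, disc=e^(-rΔt)=0.98381
k=4 terminal: V=max(K-S,0) → 37.9703 13.0474 0.0000 0.0000 0.0000
k=3: j=0 S=55.1098 intr=26.9002 cont=25.5728 V=26.9002[EX]; j=1 S=86.2976 intr=0.0000 cont=6.6677 V=6.6677[hold]; j=2 S=135.1352 intr=0.0000 cont=0.0000 V=0.0000[hold]; j=3 S=211.6110 intr=0.0000 cont=0.0000 V=0.0000[hold]  S*(3)=55.1098
k=2: j=0 S=68.9626 intr=13.0474 cont=16.8994 V=16.8994[hold]; j=1 S=107.9900 intr=0.0000 cont=3.4075 V=3.4075[hold]; j=2 S=169.1038 intr=0.0000 cont=0.0000 V=0.0000[hold]  S*(2)=-
k=1: j=0 S=86.2976 intr=0.0000 cont=10.2472 V=10.2472[hold]; j=1 S=135.1352 intr=0.0000 cont=1.7413 V=1.7413[hold]  S*(1)=-
k=0: j=0 S=107.9900 intr=0.0000 cont=6.0600 V=6.0600[hold]  S*(0)=-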